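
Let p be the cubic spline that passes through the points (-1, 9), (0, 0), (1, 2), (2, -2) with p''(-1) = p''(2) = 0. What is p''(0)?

Let M_i = p''(x_i). Step sizes h_i = 1, 1, 1; slopes of the chords Δ_i = (y_(i+1) - y_i)/h_i = -9, 2, -4.
  1·M_0 + 4·M_1 + 1·M_2 = 6(Δ_1 - Δ_0) = 66
  1·M_1 + 4·M_2 + 1·M_3 = 6(Δ_2 - Δ_1) = -36
Natural end conditions: M_0 = M_3 = 0.
Solving the tridiagonal system: M_0 = 0, M_1 = 20, M_2 = -14, M_3 = 0.

20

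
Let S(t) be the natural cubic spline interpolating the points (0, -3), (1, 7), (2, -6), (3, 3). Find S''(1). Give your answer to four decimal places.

Put M_i = S'' at the i-th knot. Here h = (1, 1, 1) and Δ = (10, -13, 9), so the interior equations h_(i-1)·M_(i-1) + 2(h_(i-1)+h_i)·M_i + h_i·M_(i+1) = 6(Δ_i − Δ_(i-1)) read
  1·M_0 + 4·M_1 + 1·M_2 = 6(Δ_1 - Δ_0) = -138
  1·M_1 + 4·M_2 + 1·M_3 = 6(Δ_2 - Δ_1) = 132
Natural end conditions: M_0 = M_3 = 0.
Forward elimination and back-substitution give M_0 = 0, M_1 = -228/5, M_2 = 222/5, M_3 = 0.

-45.6000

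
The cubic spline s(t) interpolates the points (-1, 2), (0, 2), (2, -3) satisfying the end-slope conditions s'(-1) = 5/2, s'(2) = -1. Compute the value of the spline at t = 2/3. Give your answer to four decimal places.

0.2840

Write M_i for s''(x_i). With h_i = 1, 2 and divided differences Δ_i = 0, -5/2, the continuity of s' gives the tridiagonal system
  1·M_0 + 6·M_1 + 2·M_2 = 6(Δ_1 - Δ_0) = -15
Clamped end conditions give two more equations: 2h_0·M_0 + h_0·M_1 = 6(Δ_0 - s'(-1)) = -15 and h_1·M_1 + 2h_1·M_2 = 6(s'(2) - Δ_1) = 9.
Hence M_0 = -37/6, M_1 = -8/3, M_2 = 43/12.
On [0, 2], s(t) = 2 - 23/12·t - 4/3·t² + 25/48·t³.
With t = 2/3: s(2/3) = 23/81.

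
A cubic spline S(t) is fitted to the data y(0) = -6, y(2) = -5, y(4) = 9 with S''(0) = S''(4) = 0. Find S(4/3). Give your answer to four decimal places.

Let M_i = S''(x_i). Step sizes h_i = 2, 2; slopes of the chords Δ_i = (y_(i+1) - y_i)/h_i = 1/2, 7.
  2·M_0 + 8·M_1 + 2·M_2 = 6(Δ_1 - Δ_0) = 39
Natural end conditions: M_0 = M_2 = 0.
Forward elimination and back-substitution give M_0 = 0, M_1 = 39/8, M_2 = 0.
On [0, 2], S(t) = -6 - 9/8·t + 0·t² + 13/32·t³.
With t = 4/3: S(4/3) = -353/54.

-6.5370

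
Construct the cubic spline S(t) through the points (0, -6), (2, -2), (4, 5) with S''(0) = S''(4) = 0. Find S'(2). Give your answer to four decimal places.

2.7500

Let m_i = S''(x_i). Step sizes h_i = 2, 2; slopes of the chords Δ_i = (y_(i+1) - y_i)/h_i = 2, 7/2.
  2·m_0 + 8·m_1 + 2·m_2 = 6(Δ_1 - Δ_0) = 9
Natural end conditions: m_0 = m_2 = 0.
Forward elimination and back-substitution give m_0 = 0, m_1 = 9/8, m_2 = 0.
On [2, 4], S'(t) = b_1 + 2c_1·(t - 2) + 3d_1·(t - 2)² with b_1 = Δ_1 - h_1(2m_1 + m_2)/6 = 11/4, c_1 = m_1/2 = 9/16, d_1 = (m_2 - m_1)/(6h_1) = -3/32. So S'(2) = 11/4.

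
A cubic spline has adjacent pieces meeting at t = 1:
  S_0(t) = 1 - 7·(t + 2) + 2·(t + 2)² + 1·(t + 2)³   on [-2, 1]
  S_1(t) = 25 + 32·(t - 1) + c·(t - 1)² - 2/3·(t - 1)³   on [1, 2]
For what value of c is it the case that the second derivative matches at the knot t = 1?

11

S_0''(t) = 4 + 6·(t + 2), so S_0''(1) = 22. On the right, S_1''(1) = 2c, so c = 11.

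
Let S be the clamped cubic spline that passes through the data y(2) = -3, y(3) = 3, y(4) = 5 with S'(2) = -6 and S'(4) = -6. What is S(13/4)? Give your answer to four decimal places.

4.8594

Write M_i for S''(x_i). With h_i = 1, 1 and divided differences Δ_i = 6, 2, the continuity of S' gives the tridiagonal system
  1·M_0 + 4·M_1 + 1·M_2 = 6(Δ_1 - Δ_0) = -24
Clamped end conditions give two more equations: 2h_0·M_0 + h_0·M_1 = 6(Δ_0 - S'(2)) = 72 and h_1·M_1 + 2h_1·M_2 = 6(S'(4) - Δ_1) = -48.
Forward elimination and back-substitution give M_0 = 42, M_1 = -12, M_2 = -18.
On [3, 4], S(x) = 3 + 9·(x - 3) - 6·(x - 3)² - 1·(x - 3)³.
With (x - 3) = 1/4: S(13/4) = 311/64.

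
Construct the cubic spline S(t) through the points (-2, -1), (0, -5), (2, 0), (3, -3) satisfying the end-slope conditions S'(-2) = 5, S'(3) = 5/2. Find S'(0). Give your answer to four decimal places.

-0.2391

Put m_i = S'' at the i-th knot. Here h = (2, 2, 1) and Δ = (-2, 5/2, -3), so the interior equations h_(i-1)·m_(i-1) + 2(h_(i-1)+h_i)·m_i + h_i·m_(i+1) = 6(Δ_i − Δ_(i-1)) read
  2·m_0 + 8·m_1 + 2·m_2 = 6(Δ_1 - Δ_0) = 27
  2·m_1 + 6·m_2 + 1·m_3 = 6(Δ_2 - Δ_1) = -33
Clamped end conditions give two more equations: 2h_0·m_0 + h_0·m_1 = 6(Δ_0 - S'(-2)) = -42 and h_2·m_2 + 2h_2·m_3 = 6(S'(3) - Δ_2) = 33.
Solving the tridiagonal system: m_0 = -725/46, m_1 = 242/23, m_2 = -295/23, m_3 = 527/23.
On [0, 2], S'(t) = b_1 + 2c_1·t + 3d_1·t² with b_1 = Δ_1 - h_1(2m_1 + m_2)/6 = -11/46, c_1 = m_1/2 = 121/23, d_1 = (m_2 - m_1)/(6h_1) = -179/92. So S'(0) = -11/46.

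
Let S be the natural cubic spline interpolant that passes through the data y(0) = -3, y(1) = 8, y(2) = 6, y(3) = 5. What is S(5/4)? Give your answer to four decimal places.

Let M_i = S''(x_i). Step sizes h_i = 1, 1, 1; slopes of the chords Δ_i = (y_(i+1) - y_i)/h_i = 11, -2, -1.
  1·M_0 + 4·M_1 + 1·M_2 = 6(Δ_1 - Δ_0) = -78
  1·M_1 + 4·M_2 + 1·M_3 = 6(Δ_2 - Δ_1) = 6
Natural end conditions: M_0 = M_3 = 0.
Forward elimination and back-substitution give M_0 = 0, M_1 = -106/5, M_2 = 34/5, M_3 = 0.
On [1, 2], S(x) = 8 + 59/15·(x - 1) - 53/5·(x - 1)² + 14/3·(x - 1)³.
With (x - 1) = 1/4: S(5/4) = 1343/160.

8.3938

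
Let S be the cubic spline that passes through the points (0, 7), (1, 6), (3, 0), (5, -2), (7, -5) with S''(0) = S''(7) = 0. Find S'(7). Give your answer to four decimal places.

With σ_i denoting the second derivative at x_i, h_i = 1, 2, 2, 2, and Δ_i = (y_(i+1) − y_i)/h_i = -1, -3, -1, -3/2:
  1·σ_0 + 6·σ_1 + 2·σ_2 = 6(Δ_1 - Δ_0) = -12
  2·σ_1 + 8·σ_2 + 2·σ_3 = 6(Δ_2 - Δ_1) = 12
  2·σ_2 + 8·σ_3 + 2·σ_4 = 6(Δ_3 - Δ_2) = -3
Natural end conditions: σ_0 = σ_4 = 0.
Forward elimination and back-substitution give σ_0 = 0, σ_1 = -231/82, σ_2 = 201/82, σ_3 = -81/82, σ_4 = 0.
On [5, 7], S'(x) = b_3 + 2c_3·(x - 5) + 3d_3·(x - 5)² with b_3 = Δ_3 - h_3(2σ_3 + σ_4)/6 = -69/82, c_3 = σ_3/2 = -81/164, d_3 = (σ_4 - σ_3)/(6h_3) = 27/328. So S'(7) = -75/41.

-1.8293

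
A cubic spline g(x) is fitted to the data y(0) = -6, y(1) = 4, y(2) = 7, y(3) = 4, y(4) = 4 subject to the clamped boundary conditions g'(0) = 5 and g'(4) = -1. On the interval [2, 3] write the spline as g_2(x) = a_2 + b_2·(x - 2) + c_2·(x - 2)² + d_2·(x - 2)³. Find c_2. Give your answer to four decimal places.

-3.7500

With σ_i denoting the second derivative at x_i, h_i = 1, 1, 1, 1, and Δ_i = (y_(i+1) − y_i)/h_i = 10, 3, -3, 0:
  1·σ_0 + 4·σ_1 + 1·σ_2 = 6(Δ_1 - Δ_0) = -42
  1·σ_1 + 4·σ_2 + 1·σ_3 = 6(Δ_2 - Δ_1) = -36
  1·σ_2 + 4·σ_3 + 1·σ_4 = 6(Δ_3 - Δ_2) = 18
Clamped end conditions give two more equations: 2h_0·σ_0 + h_0·σ_1 = 6(Δ_0 - g'(0)) = 30 and h_3·σ_3 + 2h_3·σ_4 = 6(g'(4) - Δ_3) = -6.
Hence σ_0 = 309/14, σ_1 = -99/7, σ_2 = -15/2, σ_3 = 57/7, σ_4 = -99/14.
On [2, 3], with g_2(x) = a_2 + b_2·(x - 2) + c_2·(x - 2)² + d_2·(x - 2)³: c_2 = σ_2/2 = -15/4, d_2 = (σ_3 - σ_2)/(6h_2) = 73/28, b_2 = Δ_2 - h_2(2σ_2 + σ_3)/6 = -13/7.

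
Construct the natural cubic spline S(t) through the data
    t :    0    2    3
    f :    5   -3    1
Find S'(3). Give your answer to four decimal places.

Write σ_i for S''(x_i). With h_i = 2, 1 and divided differences Δ_i = -4, 4, the continuity of S' gives the tridiagonal system
  2·σ_0 + 6·σ_1 + 1·σ_2 = 6(Δ_1 - Δ_0) = 48
Natural end conditions: σ_0 = σ_2 = 0.
Solving the tridiagonal system: σ_0 = 0, σ_1 = 8, σ_2 = 0.
On [2, 3], S'(t) = b_1 + 2c_1·(t - 2) + 3d_1·(t - 2)² with b_1 = Δ_1 - h_1(2σ_1 + σ_2)/6 = 4/3, c_1 = σ_1/2 = 4, d_1 = (σ_2 - σ_1)/(6h_1) = -4/3. So S'(3) = 16/3.

5.3333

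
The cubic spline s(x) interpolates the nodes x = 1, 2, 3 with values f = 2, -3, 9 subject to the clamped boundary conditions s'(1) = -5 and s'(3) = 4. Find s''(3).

-45

With m_i denoting the second derivative at x_i, h_i = 1, 1, and Δ_i = (y_(i+1) − y_i)/h_i = -5, 12:
  1·m_0 + 4·m_1 + 1·m_2 = 6(Δ_1 - Δ_0) = 102
Clamped end conditions give two more equations: 2h_0·m_0 + h_0·m_1 = 6(Δ_0 - s'(1)) = 0 and h_1·m_1 + 2h_1·m_2 = 6(s'(3) - Δ_1) = -48.
Hence m_0 = -21, m_1 = 42, m_2 = -45.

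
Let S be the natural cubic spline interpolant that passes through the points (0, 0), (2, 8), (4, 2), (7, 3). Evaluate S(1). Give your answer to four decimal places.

5.5132

Write σ_i for S''(x_i). With h_i = 2, 2, 3 and divided differences Δ_i = 4, -3, 1/3, the continuity of S' gives the tridiagonal system
  2·σ_0 + 8·σ_1 + 2·σ_2 = 6(Δ_1 - Δ_0) = -42
  2·σ_1 + 10·σ_2 + 3·σ_3 = 6(Δ_2 - Δ_1) = 20
Natural end conditions: σ_0 = σ_3 = 0.
Solving the tridiagonal system: σ_0 = 0, σ_1 = -115/19, σ_2 = 61/19, σ_3 = 0.
On [0, 2], S(x) = 0 + 343/57·x + 0·x² - 115/228·x³.
With x = 1: S(1) = 419/76.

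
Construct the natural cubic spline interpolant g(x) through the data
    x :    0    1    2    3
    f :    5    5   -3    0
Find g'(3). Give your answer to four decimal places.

With M_i denoting the second derivative at x_i, h_i = 1, 1, 1, and Δ_i = (y_(i+1) − y_i)/h_i = 0, -8, 3:
  1·M_0 + 4·M_1 + 1·M_2 = 6(Δ_1 - Δ_0) = -48
  1·M_1 + 4·M_2 + 1·M_3 = 6(Δ_2 - Δ_1) = 66
Natural end conditions: M_0 = M_3 = 0.
Solving: M_0 = 0, M_1 = -86/5, M_2 = 104/5, M_3 = 0.
On [2, 3], g'(x) = b_2 + 2c_2·(x - 2) + 3d_2·(x - 2)² with b_2 = Δ_2 - h_2(2M_2 + M_3)/6 = -59/15, c_2 = M_2/2 = 52/5, d_2 = (M_3 - M_2)/(6h_2) = -52/15. So g'(3) = 97/15.

6.4667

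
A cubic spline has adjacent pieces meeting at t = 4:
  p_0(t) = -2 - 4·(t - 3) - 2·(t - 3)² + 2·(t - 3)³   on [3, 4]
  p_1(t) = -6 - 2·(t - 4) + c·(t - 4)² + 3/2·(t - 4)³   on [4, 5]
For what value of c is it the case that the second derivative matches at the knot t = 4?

p_0''(t) = -4 + 12·(t - 3), so p_0''(4) = 8. On the right, p_1''(4) = 2c, so c = 4.

4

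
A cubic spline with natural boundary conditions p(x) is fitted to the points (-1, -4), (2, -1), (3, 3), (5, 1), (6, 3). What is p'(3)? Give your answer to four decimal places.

Put m_i = p'' at the i-th knot. Here h = (3, 1, 2, 1) and Δ = (1, 4, -1, 2), so the interior equations h_(i-1)·m_(i-1) + 2(h_(i-1)+h_i)·m_i + h_i·m_(i+1) = 6(Δ_i − Δ_(i-1)) read
  3·m_0 + 8·m_1 + 1·m_2 = 6(Δ_1 - Δ_0) = 18
  1·m_1 + 6·m_2 + 2·m_3 = 6(Δ_2 - Δ_1) = -30
  2·m_2 + 6·m_3 + 1·m_4 = 6(Δ_3 - Δ_2) = 18
Natural end conditions: m_0 = m_4 = 0.
Forward elimination and back-substitution give m_0 = 0, m_1 = 396/125, m_2 = -918/125, m_3 = 681/125, m_4 = 0.
On [3, 5], p'(x) = b_2 + 2c_2·(x - 3) + 3d_2·(x - 3)² with b_2 = Δ_2 - h_2(2m_2 + m_3)/6 = 52/25, c_2 = m_2/2 = -459/125, d_2 = (m_3 - m_2)/(6h_2) = 533/500. So p'(3) = 52/25.

2.0800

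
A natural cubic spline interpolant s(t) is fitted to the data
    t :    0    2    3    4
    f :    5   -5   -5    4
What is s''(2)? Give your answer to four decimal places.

Let M_i = s''(x_i). Step sizes h_i = 2, 1, 1; slopes of the chords Δ_i = (y_(i+1) - y_i)/h_i = -5, 0, 9.
  2·M_0 + 6·M_1 + 1·M_2 = 6(Δ_1 - Δ_0) = 30
  1·M_1 + 4·M_2 + 1·M_3 = 6(Δ_2 - Δ_1) = 54
Natural end conditions: M_0 = M_3 = 0.
Solving the tridiagonal system: M_0 = 0, M_1 = 66/23, M_2 = 294/23, M_3 = 0.

2.8696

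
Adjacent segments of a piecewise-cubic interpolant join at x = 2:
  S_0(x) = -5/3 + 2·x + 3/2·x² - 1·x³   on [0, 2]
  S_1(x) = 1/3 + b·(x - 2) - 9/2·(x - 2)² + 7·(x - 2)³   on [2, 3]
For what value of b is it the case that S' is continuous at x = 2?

S_0'(x) = 2 + 3·x - 3·x², so S_0'(2) = -4. On the right, S_1'(2) = b, so b = -4.

-4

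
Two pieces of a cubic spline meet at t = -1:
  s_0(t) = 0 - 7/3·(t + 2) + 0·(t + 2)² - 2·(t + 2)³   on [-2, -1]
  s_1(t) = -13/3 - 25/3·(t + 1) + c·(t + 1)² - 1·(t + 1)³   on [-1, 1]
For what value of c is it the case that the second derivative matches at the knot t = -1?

s_0''(t) = 0 - 12·(t + 2), so s_0''(-1) = -12. On the right, s_1''(-1) = 2c, so c = -6.

-6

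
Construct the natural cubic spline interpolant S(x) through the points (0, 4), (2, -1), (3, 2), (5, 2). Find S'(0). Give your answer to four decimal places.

Write m_i for S''(x_i). With h_i = 2, 1, 2 and divided differences Δ_i = -5/2, 3, 0, the continuity of S' gives the tridiagonal system
  2·m_0 + 6·m_1 + 1·m_2 = 6(Δ_1 - Δ_0) = 33
  1·m_1 + 6·m_2 + 2·m_3 = 6(Δ_2 - Δ_1) = -18
Natural end conditions: m_0 = m_3 = 0.
Hence m_0 = 0, m_1 = 216/35, m_2 = -141/35, m_3 = 0.
On [0, 2], S'(x) = b_0 + 2c_0·x + 3d_0·x² with b_0 = Δ_0 - h_0(2m_0 + m_1)/6 = -319/70, c_0 = m_0/2 = 0, d_0 = (m_1 - m_0)/(6h_0) = 18/35. So S'(0) = -319/70.

-4.5571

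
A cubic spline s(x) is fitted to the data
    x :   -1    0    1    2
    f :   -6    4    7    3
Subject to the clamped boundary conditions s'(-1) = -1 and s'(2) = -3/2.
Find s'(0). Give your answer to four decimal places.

10.7667

Write σ_i for s''(x_i). With h_i = 1, 1, 1 and divided differences Δ_i = 10, 3, -4, the continuity of s' gives the tridiagonal system
  1·σ_0 + 4·σ_1 + 1·σ_2 = 6(Δ_1 - Δ_0) = -42
  1·σ_1 + 4·σ_2 + 1·σ_3 = 6(Δ_2 - Δ_1) = -42
Clamped end conditions give two more equations: 2h_0·σ_0 + h_0·σ_1 = 6(Δ_0 - s'(-1)) = 66 and h_2·σ_2 + 2h_2·σ_3 = 6(s'(2) - Δ_2) = 15.
Forward elimination and back-substitution give σ_0 = 637/15, σ_1 = -284/15, σ_2 = -131/15, σ_3 = 178/15.
On [0, 1], s'(x) = b_1 + 2c_1·x + 3d_1·x² with b_1 = Δ_1 - h_1(2σ_1 + σ_2)/6 = 323/30, c_1 = σ_1/2 = -142/15, d_1 = (σ_2 - σ_1)/(6h_1) = 17/10. So s'(0) = 323/30.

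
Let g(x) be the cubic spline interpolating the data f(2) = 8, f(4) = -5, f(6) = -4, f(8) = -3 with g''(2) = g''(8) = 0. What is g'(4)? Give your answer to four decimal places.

-2.7667

Write M_i for g''(x_i). With h_i = 2, 2, 2 and divided differences Δ_i = -13/2, 1/2, 1/2, the continuity of g' gives the tridiagonal system
  2·M_0 + 8·M_1 + 2·M_2 = 6(Δ_1 - Δ_0) = 42
  2·M_1 + 8·M_2 + 2·M_3 = 6(Δ_2 - Δ_1) = 0
Natural end conditions: M_0 = M_3 = 0.
Solving the tridiagonal system: M_0 = 0, M_1 = 28/5, M_2 = -7/5, M_3 = 0.
On [4, 6], g'(x) = b_1 + 2c_1·(x - 4) + 3d_1·(x - 4)² with b_1 = Δ_1 - h_1(2M_1 + M_2)/6 = -83/30, c_1 = M_1/2 = 14/5, d_1 = (M_2 - M_1)/(6h_1) = -7/12. So g'(4) = -83/30.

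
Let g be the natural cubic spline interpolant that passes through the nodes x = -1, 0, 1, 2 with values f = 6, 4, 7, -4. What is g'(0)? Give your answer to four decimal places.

2.5333

With M_i denoting the second derivative at x_i, h_i = 1, 1, 1, and Δ_i = (y_(i+1) − y_i)/h_i = -2, 3, -11:
  1·M_0 + 4·M_1 + 1·M_2 = 6(Δ_1 - Δ_0) = 30
  1·M_1 + 4·M_2 + 1·M_3 = 6(Δ_2 - Δ_1) = -84
Natural end conditions: M_0 = M_3 = 0.
Solving: M_0 = 0, M_1 = 68/5, M_2 = -122/5, M_3 = 0.
On [0, 1], g'(x) = b_1 + 2c_1·x + 3d_1·x² with b_1 = Δ_1 - h_1(2M_1 + M_2)/6 = 38/15, c_1 = M_1/2 = 34/5, d_1 = (M_2 - M_1)/(6h_1) = -19/3. So g'(0) = 38/15.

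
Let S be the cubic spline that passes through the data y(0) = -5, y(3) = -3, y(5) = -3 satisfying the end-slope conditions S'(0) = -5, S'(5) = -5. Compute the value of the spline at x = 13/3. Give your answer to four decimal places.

Put M_i = S'' at the i-th knot. Here h = (3, 2) and Δ = (2/3, 0), so the interior equations h_(i-1)·M_(i-1) + 2(h_(i-1)+h_i)·M_i + h_i·M_(i+1) = 6(Δ_i − Δ_(i-1)) read
  3·M_0 + 10·M_1 + 2·M_2 = 6(Δ_1 - Δ_0) = -4
Clamped end conditions give two more equations: 2h_0·M_0 + h_0·M_1 = 6(Δ_0 - S'(0)) = 34 and h_1·M_1 + 2h_1·M_2 = 6(S'(5) - Δ_1) = -30.
Solving: M_0 = 91/15, M_1 = -4/5, M_2 = -71/10.
On [3, 5], S(x) = -3 + 29/10·(x - 3) - 2/5·(x - 3)² - 21/40·(x - 3)³.
With (x - 3) = 4/3: S(13/3) = -49/45.

-1.0889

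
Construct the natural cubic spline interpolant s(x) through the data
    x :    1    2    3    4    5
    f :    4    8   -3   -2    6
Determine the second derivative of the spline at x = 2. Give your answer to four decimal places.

-28.5000

With M_i denoting the second derivative at x_i, h_i = 1, 1, 1, 1, and Δ_i = (y_(i+1) − y_i)/h_i = 4, -11, 1, 8:
  1·M_0 + 4·M_1 + 1·M_2 = 6(Δ_1 - Δ_0) = -90
  1·M_1 + 4·M_2 + 1·M_3 = 6(Δ_2 - Δ_1) = 72
  1·M_2 + 4·M_3 + 1·M_4 = 6(Δ_3 - Δ_2) = 42
Natural end conditions: M_0 = M_4 = 0.
Forward elimination and back-substitution give M_0 = 0, M_1 = -57/2, M_2 = 24, M_3 = 9/2, M_4 = 0.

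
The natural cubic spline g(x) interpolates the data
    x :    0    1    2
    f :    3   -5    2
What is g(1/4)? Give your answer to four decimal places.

Put M_i = g'' at the i-th knot. Here h = (1, 1) and Δ = (-8, 7), so the interior equations h_(i-1)·M_(i-1) + 2(h_(i-1)+h_i)·M_i + h_i·M_(i+1) = 6(Δ_i − Δ_(i-1)) read
  1·M_0 + 4·M_1 + 1·M_2 = 6(Δ_1 - Δ_0) = 90
Natural end conditions: M_0 = M_2 = 0.
Solving: M_0 = 0, M_1 = 45/2, M_2 = 0.
On [0, 1], g(x) = 3 - 47/4·x + 0·x² + 15/4·x³.
With x = 1/4: g(1/4) = 31/256.

0.1211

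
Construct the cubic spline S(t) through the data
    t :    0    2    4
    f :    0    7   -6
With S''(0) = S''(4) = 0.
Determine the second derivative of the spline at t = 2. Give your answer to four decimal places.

-7.5000

Write m_i for S''(x_i). With h_i = 2, 2 and divided differences Δ_i = 7/2, -13/2, the continuity of S' gives the tridiagonal system
  2·m_0 + 8·m_1 + 2·m_2 = 6(Δ_1 - Δ_0) = -60
Natural end conditions: m_0 = m_2 = 0.
Hence m_0 = 0, m_1 = -15/2, m_2 = 0.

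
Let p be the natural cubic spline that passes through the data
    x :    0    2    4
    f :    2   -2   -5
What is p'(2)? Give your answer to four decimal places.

Write M_i for p''(x_i). With h_i = 2, 2 and divided differences Δ_i = -2, -3/2, the continuity of p' gives the tridiagonal system
  2·M_0 + 8·M_1 + 2·M_2 = 6(Δ_1 - Δ_0) = 3
Natural end conditions: M_0 = M_2 = 0.
Solving the tridiagonal system: M_0 = 0, M_1 = 3/8, M_2 = 0.
On [2, 4], p'(x) = b_1 + 2c_1·(x - 2) + 3d_1·(x - 2)² with b_1 = Δ_1 - h_1(2M_1 + M_2)/6 = -7/4, c_1 = M_1/2 = 3/16, d_1 = (M_2 - M_1)/(6h_1) = -1/32. So p'(2) = -7/4.

-1.7500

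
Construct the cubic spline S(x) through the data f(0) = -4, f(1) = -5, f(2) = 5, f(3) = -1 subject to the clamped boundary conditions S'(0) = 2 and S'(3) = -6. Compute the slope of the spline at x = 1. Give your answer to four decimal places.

Let σ_i = S''(x_i). Step sizes h_i = 1, 1, 1; slopes of the chords Δ_i = (y_(i+1) - y_i)/h_i = -1, 10, -6.
  1·σ_0 + 4·σ_1 + 1·σ_2 = 6(Δ_1 - Δ_0) = 66
  1·σ_1 + 4·σ_2 + 1·σ_3 = 6(Δ_2 - Δ_1) = -96
Clamped end conditions give two more equations: 2h_0·σ_0 + h_0·σ_1 = 6(Δ_0 - S'(0)) = -18 and h_2·σ_2 + 2h_2·σ_3 = 6(S'(3) - Δ_2) = 0.
Forward elimination and back-substitution give σ_0 = -374/15, σ_1 = 478/15, σ_2 = -548/15, σ_3 = 274/15.
On [1, 2], S'(x) = b_1 + 2c_1·(x - 1) + 3d_1·(x - 1)² with b_1 = Δ_1 - h_1(2σ_1 + σ_2)/6 = 82/15, c_1 = σ_1/2 = 239/15, d_1 = (σ_2 - σ_1)/(6h_1) = -57/5. So S'(1) = 82/15.

5.4667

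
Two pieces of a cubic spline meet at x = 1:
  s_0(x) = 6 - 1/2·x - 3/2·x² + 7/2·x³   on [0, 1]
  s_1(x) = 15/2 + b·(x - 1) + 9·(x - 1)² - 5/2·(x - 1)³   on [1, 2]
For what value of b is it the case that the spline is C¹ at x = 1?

7

s_0'(x) = -1/2 - 3·x + 21/2·x², so s_0'(1) = 7. On the right, s_1'(1) = b, so b = 7.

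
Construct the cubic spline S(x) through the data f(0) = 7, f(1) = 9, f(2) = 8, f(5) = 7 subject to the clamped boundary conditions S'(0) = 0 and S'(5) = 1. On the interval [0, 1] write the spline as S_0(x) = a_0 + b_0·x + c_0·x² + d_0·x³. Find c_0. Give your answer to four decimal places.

4.7931

Write M_i for S''(x_i). With h_i = 1, 1, 3 and divided differences Δ_i = 2, -1, -1/3, the continuity of S' gives the tridiagonal system
  1·M_0 + 4·M_1 + 1·M_2 = 6(Δ_1 - Δ_0) = -18
  1·M_1 + 8·M_2 + 3·M_3 = 6(Δ_2 - Δ_1) = 4
Clamped end conditions give two more equations: 2h_0·M_0 + h_0·M_1 = 6(Δ_0 - S'(0)) = 12 and h_2·M_2 + 2h_2·M_3 = 6(S'(5) - Δ_2) = 8.
Solving the tridiagonal system: M_0 = 278/29, M_1 = -208/29, M_2 = 32/29, M_3 = 68/87.
On [0, 1], with S_0(x) = a_0 + b_0·x + c_0·x² + d_0·x³: c_0 = M_0/2 = 139/29, d_0 = (M_1 - M_0)/(6h_0) = -81/29, b_0 = Δ_0 - h_0(2M_0 + M_1)/6 = 0.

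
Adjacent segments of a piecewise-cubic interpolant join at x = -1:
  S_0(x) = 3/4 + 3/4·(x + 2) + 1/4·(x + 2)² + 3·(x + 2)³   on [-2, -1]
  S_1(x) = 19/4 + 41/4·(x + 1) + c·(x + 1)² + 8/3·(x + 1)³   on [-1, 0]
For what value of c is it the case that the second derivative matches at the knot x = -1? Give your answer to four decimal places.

9.2500

S_0''(x) = 1/2 + 18·(x + 2), so S_0''(-1) = 37/2. On the right, S_1''(-1) = 2c, so c = 37/4.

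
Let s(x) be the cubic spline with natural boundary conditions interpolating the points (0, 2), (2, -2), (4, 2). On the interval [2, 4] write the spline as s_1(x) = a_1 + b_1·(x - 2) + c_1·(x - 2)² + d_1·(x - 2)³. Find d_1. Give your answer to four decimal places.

-0.2500

Let σ_i = s''(x_i). Step sizes h_i = 2, 2; slopes of the chords Δ_i = (y_(i+1) - y_i)/h_i = -2, 2.
  2·σ_0 + 8·σ_1 + 2·σ_2 = 6(Δ_1 - Δ_0) = 24
Natural end conditions: σ_0 = σ_2 = 0.
Forward elimination and back-substitution give σ_0 = 0, σ_1 = 3, σ_2 = 0.
On [2, 4], with s_1(x) = a_1 + b_1·(x - 2) + c_1·(x - 2)² + d_1·(x - 2)³: c_1 = σ_1/2 = 3/2, d_1 = (σ_2 - σ_1)/(6h_1) = -1/4, b_1 = Δ_1 - h_1(2σ_1 + σ_2)/6 = 0.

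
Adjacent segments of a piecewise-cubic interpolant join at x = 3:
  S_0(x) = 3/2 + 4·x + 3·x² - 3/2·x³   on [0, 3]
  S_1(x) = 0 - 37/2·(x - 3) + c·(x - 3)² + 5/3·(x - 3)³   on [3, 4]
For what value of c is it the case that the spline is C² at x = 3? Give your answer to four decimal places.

-10.5000

S_0''(x) = 6 - 9·x, so S_0''(3) = -21. On the right, S_1''(3) = 2c, so c = -21/2.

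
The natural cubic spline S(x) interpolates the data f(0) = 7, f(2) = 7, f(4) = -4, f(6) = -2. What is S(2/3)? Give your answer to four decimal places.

Write m_i for S''(x_i). With h_i = 2, 2, 2 and divided differences Δ_i = 0, -11/2, 1, the continuity of S' gives the tridiagonal system
  2·m_0 + 8·m_1 + 2·m_2 = 6(Δ_1 - Δ_0) = -33
  2·m_1 + 8·m_2 + 2·m_3 = 6(Δ_2 - Δ_1) = 39
Natural end conditions: m_0 = m_3 = 0.
Forward elimination and back-substitution give m_0 = 0, m_1 = -57/10, m_2 = 63/10, m_3 = 0.
On [0, 2], S(x) = 7 + 19/10·x + 0·x² - 19/40·x³.
With x = 2/3: S(2/3) = 1097/135.

8.1259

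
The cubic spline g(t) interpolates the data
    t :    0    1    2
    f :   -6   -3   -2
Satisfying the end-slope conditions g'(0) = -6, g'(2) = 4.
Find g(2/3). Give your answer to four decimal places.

-4.7407

Write M_i for g''(x_i). With h_i = 1, 1 and divided differences Δ_i = 3, 1, the continuity of g' gives the tridiagonal system
  1·M_0 + 4·M_1 + 1·M_2 = 6(Δ_1 - Δ_0) = -12
Clamped end conditions give two more equations: 2h_0·M_0 + h_0·M_1 = 6(Δ_0 - g'(0)) = 54 and h_1·M_1 + 2h_1·M_2 = 6(g'(2) - Δ_1) = 18.
Hence M_0 = 35, M_1 = -16, M_2 = 17.
On [0, 1], g(t) = -6 - 6·t + 35/2·t² - 17/2·t³.
With t = 2/3: g(2/3) = -128/27.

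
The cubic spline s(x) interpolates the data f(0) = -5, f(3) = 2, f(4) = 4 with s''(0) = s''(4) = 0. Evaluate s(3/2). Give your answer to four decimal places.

-1.3594

Put M_i = s'' at the i-th knot. Here h = (3, 1) and Δ = (7/3, 2), so the interior equations h_(i-1)·M_(i-1) + 2(h_(i-1)+h_i)·M_i + h_i·M_(i+1) = 6(Δ_i − Δ_(i-1)) read
  3·M_0 + 8·M_1 + 1·M_2 = 6(Δ_1 - Δ_0) = -2
Natural end conditions: M_0 = M_2 = 0.
Forward elimination and back-substitution give M_0 = 0, M_1 = -1/4, M_2 = 0.
On [0, 3], s(x) = -5 + 59/24·x + 0·x² - 1/72·x³.
With x = 3/2: s(3/2) = -87/64.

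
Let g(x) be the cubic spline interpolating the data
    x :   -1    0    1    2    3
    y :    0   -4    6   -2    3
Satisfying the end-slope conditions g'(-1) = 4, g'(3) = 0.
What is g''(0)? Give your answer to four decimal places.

Write M_i for g''(x_i). With h_i = 1, 1, 1, 1 and divided differences Δ_i = -4, 10, -8, 5, the continuity of g' gives the tridiagonal system
  1·M_0 + 4·M_1 + 1·M_2 = 6(Δ_1 - Δ_0) = 84
  1·M_1 + 4·M_2 + 1·M_3 = 6(Δ_2 - Δ_1) = -108
  1·M_2 + 4·M_3 + 1·M_4 = 6(Δ_3 - Δ_2) = 78
Clamped end conditions give two more equations: 2h_0·M_0 + h_0·M_1 = 6(Δ_0 - g'(-1)) = -48 and h_3·M_3 + 2h_3·M_4 = 6(g'(3) - Δ_3) = -30.
Solving: M_0 = -1297/28, M_1 = 625/14, M_2 = -193/4, M_3 = 565/14, M_4 = -985/28.

44.6429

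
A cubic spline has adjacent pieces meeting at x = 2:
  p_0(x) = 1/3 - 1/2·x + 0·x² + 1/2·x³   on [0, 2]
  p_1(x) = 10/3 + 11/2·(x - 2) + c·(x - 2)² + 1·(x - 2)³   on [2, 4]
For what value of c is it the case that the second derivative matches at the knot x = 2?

p_0''(x) = 0 + 3·x, so p_0''(2) = 6. On the right, p_1''(2) = 2c, so c = 3.

3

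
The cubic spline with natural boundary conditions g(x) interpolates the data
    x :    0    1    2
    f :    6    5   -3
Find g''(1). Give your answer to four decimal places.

Put σ_i = g'' at the i-th knot. Here h = (1, 1) and Δ = (-1, -8), so the interior equations h_(i-1)·σ_(i-1) + 2(h_(i-1)+h_i)·σ_i + h_i·σ_(i+1) = 6(Δ_i − Δ_(i-1)) read
  1·σ_0 + 4·σ_1 + 1·σ_2 = 6(Δ_1 - Δ_0) = -42
Natural end conditions: σ_0 = σ_2 = 0.
Hence σ_0 = 0, σ_1 = -21/2, σ_2 = 0.

-10.5000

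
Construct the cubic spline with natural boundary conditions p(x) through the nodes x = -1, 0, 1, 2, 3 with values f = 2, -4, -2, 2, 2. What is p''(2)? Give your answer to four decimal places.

Let m_i = p''(x_i). Step sizes h_i = 1, 1, 1, 1; slopes of the chords Δ_i = (y_(i+1) - y_i)/h_i = -6, 2, 4, 0.
  1·m_0 + 4·m_1 + 1·m_2 = 6(Δ_1 - Δ_0) = 48
  1·m_1 + 4·m_2 + 1·m_3 = 6(Δ_2 - Δ_1) = 12
  1·m_2 + 4·m_3 + 1·m_4 = 6(Δ_3 - Δ_2) = -24
Natural end conditions: m_0 = m_4 = 0.
Solving the tridiagonal system: m_0 = 0, m_1 = 81/7, m_2 = 12/7, m_3 = -45/7, m_4 = 0.

-6.4286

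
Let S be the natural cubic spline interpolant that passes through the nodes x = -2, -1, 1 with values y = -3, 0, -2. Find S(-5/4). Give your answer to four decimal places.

Let m_i = S''(x_i). Step sizes h_i = 1, 2; slopes of the chords Δ_i = (y_(i+1) - y_i)/h_i = 3, -1.
  1·m_0 + 6·m_1 + 2·m_2 = 6(Δ_1 - Δ_0) = -24
Natural end conditions: m_0 = m_2 = 0.
Forward elimination and back-substitution give m_0 = 0, m_1 = -4, m_2 = 0.
On [-2, -1], S(x) = -3 + 11/3·(x + 2) + 0·(x + 2)² - 2/3·(x + 2)³.
With (x + 2) = 3/4: S(-5/4) = -17/32.

-0.5313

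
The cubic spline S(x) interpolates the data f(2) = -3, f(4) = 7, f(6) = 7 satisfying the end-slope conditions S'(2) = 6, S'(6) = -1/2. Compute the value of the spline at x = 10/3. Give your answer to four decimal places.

With M_i denoting the second derivative at x_i, h_i = 2, 2, and Δ_i = (y_(i+1) − y_i)/h_i = 5, 0:
  2·M_0 + 8·M_1 + 2·M_2 = 6(Δ_1 - Δ_0) = -30
Clamped end conditions give two more equations: 2h_0·M_0 + h_0·M_1 = 6(Δ_0 - S'(2)) = -6 and h_1·M_1 + 2h_1·M_2 = 6(S'(6) - Δ_1) = -3.
Hence M_0 = 5/8, M_1 = -17/4, M_2 = 11/8.
On [2, 4], S(x) = -3 + 6·(x - 2) + 5/16·(x - 2)² - 13/32·(x - 2)³.
With (x - 2) = 4/3: S(10/3) = 124/27.

4.5926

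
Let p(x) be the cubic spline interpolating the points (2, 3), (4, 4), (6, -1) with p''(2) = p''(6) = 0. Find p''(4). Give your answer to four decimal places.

Write M_i for p''(x_i). With h_i = 2, 2 and divided differences Δ_i = 1/2, -5/2, the continuity of p' gives the tridiagonal system
  2·M_0 + 8·M_1 + 2·M_2 = 6(Δ_1 - Δ_0) = -18
Natural end conditions: M_0 = M_2 = 0.
Solving: M_0 = 0, M_1 = -9/4, M_2 = 0.

-2.2500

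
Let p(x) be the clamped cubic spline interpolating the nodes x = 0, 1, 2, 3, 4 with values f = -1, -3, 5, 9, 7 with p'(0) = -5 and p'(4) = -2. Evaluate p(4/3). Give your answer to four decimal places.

Put M_i = p'' at the i-th knot. Here h = (1, 1, 1, 1) and Δ = (-2, 8, 4, -2), so the interior equations h_(i-1)·M_(i-1) + 2(h_(i-1)+h_i)·M_i + h_i·M_(i+1) = 6(Δ_i − Δ_(i-1)) read
  1·M_0 + 4·M_1 + 1·M_2 = 6(Δ_1 - Δ_0) = 60
  1·M_1 + 4·M_2 + 1·M_3 = 6(Δ_2 - Δ_1) = -24
  1·M_2 + 4·M_3 + 1·M_4 = 6(Δ_3 - Δ_2) = -36
Clamped end conditions give two more equations: 2h_0·M_0 + h_0·M_1 = 6(Δ_0 - p'(0)) = 18 and h_3·M_3 + 2h_3·M_4 = 6(p'(4) - Δ_3) = 0.
Solving: M_0 = 15/28, M_1 = 237/14, M_2 = -33/4, M_3 = -111/14, M_4 = 111/28.
On [1, 2], p(x) = -3 + 209/56·(x - 1) + 237/28·(x - 1)² - 235/56·(x - 1)³.
With (x - 1) = 1/3: p(4/3) = -367/378.

-0.9709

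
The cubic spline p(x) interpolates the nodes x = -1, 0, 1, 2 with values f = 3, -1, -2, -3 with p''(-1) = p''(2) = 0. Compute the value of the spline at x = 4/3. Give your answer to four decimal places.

-2.2593

Let σ_i = p''(x_i). Step sizes h_i = 1, 1, 1; slopes of the chords Δ_i = (y_(i+1) - y_i)/h_i = -4, -1, -1.
  1·σ_0 + 4·σ_1 + 1·σ_2 = 6(Δ_1 - Δ_0) = 18
  1·σ_1 + 4·σ_2 + 1·σ_3 = 6(Δ_2 - Δ_1) = 0
Natural end conditions: σ_0 = σ_3 = 0.
Solving the tridiagonal system: σ_0 = 0, σ_1 = 24/5, σ_2 = -6/5, σ_3 = 0.
On [1, 2], p(x) = -2 - 3/5·(x - 1) - 3/5·(x - 1)² + 1/5·(x - 1)³.
With (x - 1) = 1/3: p(4/3) = -61/27.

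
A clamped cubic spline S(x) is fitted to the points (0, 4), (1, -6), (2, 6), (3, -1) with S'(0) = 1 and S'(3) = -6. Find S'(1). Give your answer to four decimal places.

-0.0667

Let m_i = S''(x_i). Step sizes h_i = 1, 1, 1; slopes of the chords Δ_i = (y_(i+1) - y_i)/h_i = -10, 12, -7.
  1·m_0 + 4·m_1 + 1·m_2 = 6(Δ_1 - Δ_0) = 132
  1·m_1 + 4·m_2 + 1·m_3 = 6(Δ_2 - Δ_1) = -114
Clamped end conditions give two more equations: 2h_0·m_0 + h_0·m_1 = 6(Δ_0 - S'(0)) = -66 and h_2·m_2 + 2h_2·m_3 = 6(S'(3) - Δ_2) = 6.
Hence m_0 = -958/15, m_1 = 926/15, m_2 = -766/15, m_3 = 428/15.
On [1, 2], S'(x) = b_1 + 2c_1·(x - 1) + 3d_1·(x - 1)² with b_1 = Δ_1 - h_1(2m_1 + m_2)/6 = -1/15, c_1 = m_1/2 = 463/15, d_1 = (m_2 - m_1)/(6h_1) = -94/5. So S'(1) = -1/15.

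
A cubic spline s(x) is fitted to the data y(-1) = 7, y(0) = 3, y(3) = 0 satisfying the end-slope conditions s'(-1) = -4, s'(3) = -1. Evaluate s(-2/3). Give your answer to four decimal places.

Put σ_i = s'' at the i-th knot. Here h = (1, 3) and Δ = (-4, -1), so the interior equations h_(i-1)·σ_(i-1) + 2(h_(i-1)+h_i)·σ_i + h_i·σ_(i+1) = 6(Δ_i − Δ_(i-1)) read
  1·σ_0 + 8·σ_1 + 3·σ_2 = 6(Δ_1 - Δ_0) = 18
Clamped end conditions give two more equations: 2h_0·σ_0 + h_0·σ_1 = 6(Δ_0 - s'(-1)) = 0 and h_1·σ_1 + 2h_1·σ_2 = 6(s'(3) - Δ_1) = 0.
Forward elimination and back-substitution give σ_0 = -3/2, σ_1 = 3, σ_2 = -3/2.
On [-1, 0], s(x) = 7 - 4·(x + 1) - 3/4·(x + 1)² + 3/4·(x + 1)³.
With (x + 1) = 1/3: s(-2/3) = 101/18.

5.6111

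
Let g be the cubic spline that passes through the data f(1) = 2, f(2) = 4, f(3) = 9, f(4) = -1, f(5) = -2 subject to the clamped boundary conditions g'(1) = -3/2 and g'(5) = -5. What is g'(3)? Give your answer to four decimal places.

Write M_i for g''(x_i). With h_i = 1, 1, 1, 1 and divided differences Δ_i = 2, 5, -10, -1, the continuity of g' gives the tridiagonal system
  1·M_0 + 4·M_1 + 1·M_2 = 6(Δ_1 - Δ_0) = 18
  1·M_1 + 4·M_2 + 1·M_3 = 6(Δ_2 - Δ_1) = -90
  1·M_2 + 4·M_3 + 1·M_4 = 6(Δ_3 - Δ_2) = 54
Clamped end conditions give two more equations: 2h_0·M_0 + h_0·M_1 = 6(Δ_0 - g'(1)) = 21 and h_3·M_3 + 2h_3·M_4 = 6(g'(5) - Δ_3) = -24.
Solving: M_0 = 269/56, M_1 = 319/28, M_2 = -259/8, M_3 = 787/28, M_4 = -1459/56.
On [3, 4], g'(t) = b_2 + 2c_2·(t - 3) + 3d_2·(t - 3)² with b_2 = Δ_2 - h_2(2M_2 + M_3)/6 = -109/28, c_2 = M_2/2 = -259/16, d_2 = (M_3 - M_2)/(6h_2) = 1129/112. So g'(3) = -109/28.

-3.8929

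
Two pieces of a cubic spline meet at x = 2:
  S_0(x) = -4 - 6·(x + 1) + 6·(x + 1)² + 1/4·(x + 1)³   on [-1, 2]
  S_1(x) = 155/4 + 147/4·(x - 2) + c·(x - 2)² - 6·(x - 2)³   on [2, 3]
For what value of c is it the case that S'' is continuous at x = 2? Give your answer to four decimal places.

8.2500

S_0''(x) = 12 + 3/2·(x + 1), so S_0''(2) = 33/2. On the right, S_1''(2) = 2c, so c = 33/4.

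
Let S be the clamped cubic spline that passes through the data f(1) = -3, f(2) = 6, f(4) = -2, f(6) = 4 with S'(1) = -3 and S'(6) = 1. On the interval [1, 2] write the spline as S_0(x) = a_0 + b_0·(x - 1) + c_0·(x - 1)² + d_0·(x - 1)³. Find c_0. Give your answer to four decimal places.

Write M_i for S''(x_i). With h_i = 1, 2, 2 and divided differences Δ_i = 9, -4, 3, the continuity of S' gives the tridiagonal system
  1·M_0 + 6·M_1 + 2·M_2 = 6(Δ_1 - Δ_0) = -78
  2·M_1 + 8·M_2 + 2·M_3 = 6(Δ_2 - Δ_1) = 42
Clamped end conditions give two more equations: 2h_0·M_0 + h_0·M_1 = 6(Δ_0 - S'(1)) = 72 and h_2·M_2 + 2h_2·M_3 = 6(S'(6) - Δ_2) = -12.
Solving the tridiagonal system: M_0 = 1126/23, M_1 = -596/23, M_2 = 328/23, M_3 = -233/23.
On [1, 2], with S_0(x) = a_0 + b_0·(x - 1) + c_0·(x - 1)² + d_0·(x - 1)³: c_0 = M_0/2 = 563/23, d_0 = (M_1 - M_0)/(6h_0) = -287/23, b_0 = Δ_0 - h_0(2M_0 + M_1)/6 = -3.

24.4783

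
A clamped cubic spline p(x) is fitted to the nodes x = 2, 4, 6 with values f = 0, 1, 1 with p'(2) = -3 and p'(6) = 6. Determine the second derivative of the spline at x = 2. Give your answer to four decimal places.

7.8750

Write M_i for p''(x_i). With h_i = 2, 2 and divided differences Δ_i = 1/2, 0, the continuity of p' gives the tridiagonal system
  2·M_0 + 8·M_1 + 2·M_2 = 6(Δ_1 - Δ_0) = -3
Clamped end conditions give two more equations: 2h_0·M_0 + h_0·M_1 = 6(Δ_0 - p'(2)) = 21 and h_1·M_1 + 2h_1·M_2 = 6(p'(6) - Δ_1) = 36.
Solving: M_0 = 63/8, M_1 = -21/4, M_2 = 93/8.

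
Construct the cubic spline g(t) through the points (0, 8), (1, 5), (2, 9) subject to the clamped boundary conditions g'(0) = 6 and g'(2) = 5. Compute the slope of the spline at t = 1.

-2

Write σ_i for g''(x_i). With h_i = 1, 1 and divided differences Δ_i = -3, 4, the continuity of g' gives the tridiagonal system
  1·σ_0 + 4·σ_1 + 1·σ_2 = 6(Δ_1 - Δ_0) = 42
Clamped end conditions give two more equations: 2h_0·σ_0 + h_0·σ_1 = 6(Δ_0 - g'(0)) = -54 and h_1·σ_1 + 2h_1·σ_2 = 6(g'(2) - Δ_1) = 6.
Hence σ_0 = -38, σ_1 = 22, σ_2 = -8.
On [1, 2], g'(t) = b_1 + 2c_1·(t - 1) + 3d_1·(t - 1)² with b_1 = Δ_1 - h_1(2σ_1 + σ_2)/6 = -2, c_1 = σ_1/2 = 11, d_1 = (σ_2 - σ_1)/(6h_1) = -5. So g'(1) = -2.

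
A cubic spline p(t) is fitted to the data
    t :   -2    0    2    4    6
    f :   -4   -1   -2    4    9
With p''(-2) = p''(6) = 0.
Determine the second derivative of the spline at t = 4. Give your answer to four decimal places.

With M_i denoting the second derivative at x_i, h_i = 2, 2, 2, 2, and Δ_i = (y_(i+1) − y_i)/h_i = 3/2, -1/2, 3, 5/2:
  2·M_0 + 8·M_1 + 2·M_2 = 6(Δ_1 - Δ_0) = -12
  2·M_1 + 8·M_2 + 2·M_3 = 6(Δ_2 - Δ_1) = 21
  2·M_2 + 8·M_3 + 2·M_4 = 6(Δ_3 - Δ_2) = -3
Natural end conditions: M_0 = M_4 = 0.
Hence M_0 = 0, M_1 = -267/112, M_2 = 99/28, M_3 = -141/112, M_4 = 0.

-1.2589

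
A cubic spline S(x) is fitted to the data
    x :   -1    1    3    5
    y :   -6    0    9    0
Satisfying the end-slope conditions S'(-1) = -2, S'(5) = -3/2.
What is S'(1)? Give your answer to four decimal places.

With σ_i denoting the second derivative at x_i, h_i = 2, 2, 2, and Δ_i = (y_(i+1) − y_i)/h_i = 3, 9/2, -9/2:
  2·σ_0 + 8·σ_1 + 2·σ_2 = 6(Δ_1 - Δ_0) = 9
  2·σ_1 + 8·σ_2 + 2·σ_3 = 6(Δ_2 - Δ_1) = -54
Clamped end conditions give two more equations: 2h_0·σ_0 + h_0·σ_1 = 6(Δ_0 - S'(-1)) = 30 and h_2·σ_2 + 2h_2·σ_3 = 6(S'(5) - Δ_2) = 18.
Hence σ_0 = 197/30, σ_1 = 28/15, σ_2 = -143/15, σ_3 = 139/15.
On [1, 3], S'(x) = b_1 + 2c_1·(x - 1) + 3d_1·(x - 1)² with b_1 = Δ_1 - h_1(2σ_1 + σ_2)/6 = 193/30, c_1 = σ_1/2 = 14/15, d_1 = (σ_2 - σ_1)/(6h_1) = -19/20. So S'(1) = 193/30.

6.4333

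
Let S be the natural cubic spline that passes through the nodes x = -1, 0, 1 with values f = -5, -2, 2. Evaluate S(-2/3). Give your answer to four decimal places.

-4.0741

Write σ_i for S''(x_i). With h_i = 1, 1 and divided differences Δ_i = 3, 4, the continuity of S' gives the tridiagonal system
  1·σ_0 + 4·σ_1 + 1·σ_2 = 6(Δ_1 - Δ_0) = 6
Natural end conditions: σ_0 = σ_2 = 0.
Forward elimination and back-substitution give σ_0 = 0, σ_1 = 3/2, σ_2 = 0.
On [-1, 0], S(x) = -5 + 11/4·(x + 1) + 0·(x + 1)² + 1/4·(x + 1)³.
With (x + 1) = 1/3: S(-2/3) = -110/27.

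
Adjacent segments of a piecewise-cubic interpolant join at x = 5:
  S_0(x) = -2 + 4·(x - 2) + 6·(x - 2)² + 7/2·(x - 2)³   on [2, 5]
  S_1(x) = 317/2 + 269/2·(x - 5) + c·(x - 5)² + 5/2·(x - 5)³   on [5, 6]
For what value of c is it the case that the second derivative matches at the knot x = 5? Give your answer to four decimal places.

37.5000

S_0''(x) = 12 + 21·(x - 2), so S_0''(5) = 75. On the right, S_1''(5) = 2c, so c = 75/2.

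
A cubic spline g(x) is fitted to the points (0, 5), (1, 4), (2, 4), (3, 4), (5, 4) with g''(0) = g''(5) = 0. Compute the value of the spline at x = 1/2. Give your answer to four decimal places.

Write M_i for g''(x_i). With h_i = 1, 1, 1, 2 and divided differences Δ_i = -1, 0, 0, 0, the continuity of g' gives the tridiagonal system
  1·M_0 + 4·M_1 + 1·M_2 = 6(Δ_1 - Δ_0) = 6
  1·M_1 + 4·M_2 + 1·M_3 = 6(Δ_2 - Δ_1) = 0
  1·M_2 + 6·M_3 + 2·M_4 = 6(Δ_3 - Δ_2) = 0
Natural end conditions: M_0 = M_4 = 0.
Solving the tridiagonal system: M_0 = 0, M_1 = 69/43, M_2 = -18/43, M_3 = 3/43, M_4 = 0.
On [0, 1], g(x) = 5 - 109/86·x + 0·x² + 23/86·x³.
With x = 1/2: g(1/2) = 3027/688.

4.3997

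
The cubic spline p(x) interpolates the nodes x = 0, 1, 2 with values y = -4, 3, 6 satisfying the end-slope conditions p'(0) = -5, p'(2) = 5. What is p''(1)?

-22

Put M_i = p'' at the i-th knot. Here h = (1, 1) and Δ = (7, 3), so the interior equations h_(i-1)·M_(i-1) + 2(h_(i-1)+h_i)·M_i + h_i·M_(i+1) = 6(Δ_i − Δ_(i-1)) read
  1·M_0 + 4·M_1 + 1·M_2 = 6(Δ_1 - Δ_0) = -24
Clamped end conditions give two more equations: 2h_0·M_0 + h_0·M_1 = 6(Δ_0 - p'(0)) = 72 and h_1·M_1 + 2h_1·M_2 = 6(p'(2) - Δ_1) = 12.
Forward elimination and back-substitution give M_0 = 47, M_1 = -22, M_2 = 17.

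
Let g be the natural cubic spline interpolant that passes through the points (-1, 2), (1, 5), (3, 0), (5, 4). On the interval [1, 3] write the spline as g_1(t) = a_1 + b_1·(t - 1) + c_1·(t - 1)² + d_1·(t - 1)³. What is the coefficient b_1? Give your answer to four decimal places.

Let m_i = g''(x_i). Step sizes h_i = 2, 2, 2; slopes of the chords Δ_i = (y_(i+1) - y_i)/h_i = 3/2, -5/2, 2.
  2·m_0 + 8·m_1 + 2·m_2 = 6(Δ_1 - Δ_0) = -24
  2·m_1 + 8·m_2 + 2·m_3 = 6(Δ_2 - Δ_1) = 27
Natural end conditions: m_0 = m_3 = 0.
Hence m_0 = 0, m_1 = -41/10, m_2 = 22/5, m_3 = 0.
On [1, 3], with g_1(t) = a_1 + b_1·(t - 1) + c_1·(t - 1)² + d_1·(t - 1)³: c_1 = m_1/2 = -41/20, d_1 = (m_2 - m_1)/(6h_1) = 17/24, b_1 = Δ_1 - h_1(2m_1 + m_2)/6 = -37/30.

-1.2333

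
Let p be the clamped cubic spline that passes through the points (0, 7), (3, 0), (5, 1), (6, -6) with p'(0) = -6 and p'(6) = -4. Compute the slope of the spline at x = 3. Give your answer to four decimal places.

Let M_i = p''(x_i). Step sizes h_i = 3, 2, 1; slopes of the chords Δ_i = (y_(i+1) - y_i)/h_i = -7/3, 1/2, -7.
  3·M_0 + 10·M_1 + 2·M_2 = 6(Δ_1 - Δ_0) = 17
  2·M_1 + 6·M_2 + 1·M_3 = 6(Δ_2 - Δ_1) = -45
Clamped end conditions give two more equations: 2h_0·M_0 + h_0·M_1 = 6(Δ_0 - p'(0)) = 22 and h_2·M_2 + 2h_2·M_3 = 6(p'(6) - Δ_2) = 18.
Solving the tridiagonal system: M_0 = 115/57, M_1 = 188/57, M_2 = -628/57, M_3 = 827/57.
On [3, 5], p'(x) = b_1 + 2c_1·(x - 3) + 3d_1·(x - 3)² with b_1 = Δ_1 - h_1(2M_1 + M_2)/6 = 75/38, c_1 = M_1/2 = 94/57, d_1 = (M_2 - M_1)/(6h_1) = -68/57. So p'(3) = 75/38.

1.9737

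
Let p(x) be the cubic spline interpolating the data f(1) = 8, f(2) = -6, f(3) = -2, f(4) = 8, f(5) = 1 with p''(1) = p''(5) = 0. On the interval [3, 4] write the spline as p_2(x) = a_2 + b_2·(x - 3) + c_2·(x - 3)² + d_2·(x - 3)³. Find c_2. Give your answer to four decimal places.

Write M_i for p''(x_i). With h_i = 1, 1, 1, 1 and divided differences Δ_i = -14, 4, 10, -7, the continuity of p' gives the tridiagonal system
  1·M_0 + 4·M_1 + 1·M_2 = 6(Δ_1 - Δ_0) = 108
  1·M_1 + 4·M_2 + 1·M_3 = 6(Δ_2 - Δ_1) = 36
  1·M_2 + 4·M_3 + 1·M_4 = 6(Δ_3 - Δ_2) = -102
Natural end conditions: M_0 = M_4 = 0.
Solving: M_0 = 0, M_1 = 687/28, M_2 = 69/7, M_3 = -783/28, M_4 = 0.
On [3, 4], with p_2(x) = a_2 + b_2·(x - 3) + c_2·(x - 3)² + d_2·(x - 3)³: c_2 = M_2/2 = 69/14, d_2 = (M_3 - M_2)/(6h_2) = -353/56, b_2 = Δ_2 - h_2(2M_2 + M_3)/6 = 91/8.

4.9286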